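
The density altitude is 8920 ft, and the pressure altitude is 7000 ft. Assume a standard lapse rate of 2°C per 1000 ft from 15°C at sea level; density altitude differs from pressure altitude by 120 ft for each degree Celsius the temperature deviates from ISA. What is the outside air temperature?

17°C

Density altitude − pressure altitude = 8920 − 7000 = +1920 ft.
At 120 ft/°C that is an ISA deviation of 1920/120 = +16°C.
ISA temperature at 7000 ft = 15 − 2 × (7000/1000) = 1°C.
OAT = ISA + deviation = 1 + (+16) = 17°C.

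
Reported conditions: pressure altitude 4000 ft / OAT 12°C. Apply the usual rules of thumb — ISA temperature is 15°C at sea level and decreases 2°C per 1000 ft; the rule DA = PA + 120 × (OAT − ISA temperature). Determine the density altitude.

4600 ft

ISA temperature at 4000 ft = 15 − 2 × (4000/1000) = 7°C.
ISA deviation = 12 − 7 = +5°C.
Density altitude = 4000 + 120 × (5) = 4000 + (+600) = 4600 ft.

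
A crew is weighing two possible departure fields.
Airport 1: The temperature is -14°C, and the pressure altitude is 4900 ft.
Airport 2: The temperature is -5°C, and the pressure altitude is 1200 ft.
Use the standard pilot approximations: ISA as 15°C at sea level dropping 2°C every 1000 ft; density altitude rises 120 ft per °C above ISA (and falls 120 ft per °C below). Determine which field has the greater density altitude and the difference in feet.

Airport 1: ISA temp = 5.2°C, deviation -19.2°C, DA = 4900 + 120 × (-19.2) = 2596 ft.
Airport 2: ISA temp = 12.6°C, deviation -17.6°C, DA = 1200 + 120 × (-17.6) = -912 ft.
Airport 1 is higher by 2596 − (-912) = 3508 ft.

Airport 1 by 3508 ft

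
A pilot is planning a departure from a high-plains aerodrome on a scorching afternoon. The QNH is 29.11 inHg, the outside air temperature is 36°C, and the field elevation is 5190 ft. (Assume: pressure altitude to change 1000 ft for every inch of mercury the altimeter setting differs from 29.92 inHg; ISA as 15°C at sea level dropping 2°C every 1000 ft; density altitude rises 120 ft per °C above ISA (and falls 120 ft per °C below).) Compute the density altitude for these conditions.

Pressure altitude = 5190 + (29.92 − 29.11) × 1000 = 5190 + (+810) = 6000 ft.
ISA temperature at 6000 ft = 15 − 2 × (6000/1000) = 3°C.
ISA deviation = 36 − 3 = +33°C.
Density altitude = 6000 + 120 × (33) = 9960 ft.

9960 ft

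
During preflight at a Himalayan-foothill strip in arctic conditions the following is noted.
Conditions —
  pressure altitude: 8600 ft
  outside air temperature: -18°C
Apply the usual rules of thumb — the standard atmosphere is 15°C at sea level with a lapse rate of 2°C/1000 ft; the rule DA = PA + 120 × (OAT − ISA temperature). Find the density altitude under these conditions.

ISA temperature at 8600 ft = 15 − 2 × (8600/1000) = -2.2°C.
ISA deviation = -18 − (-2.2) = -15.8°C.
Density altitude = 8600 + 120 × (-15.8) = 8600 + (-1896) = 6704 ft.

6704 ft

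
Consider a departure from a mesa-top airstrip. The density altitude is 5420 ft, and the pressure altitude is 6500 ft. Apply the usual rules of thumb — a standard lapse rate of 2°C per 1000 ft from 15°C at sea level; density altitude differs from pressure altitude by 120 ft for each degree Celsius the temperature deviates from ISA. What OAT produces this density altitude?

Density altitude − pressure altitude = 5420 − 6500 = -1080 ft.
At 120 ft/°C that is an ISA deviation of -1080/120 = -9°C.
ISA temperature at 6500 ft = 15 − 2 × (6500/1000) = 2°C.
OAT = ISA + deviation = 2 + (-9) = -7°C.

-7°C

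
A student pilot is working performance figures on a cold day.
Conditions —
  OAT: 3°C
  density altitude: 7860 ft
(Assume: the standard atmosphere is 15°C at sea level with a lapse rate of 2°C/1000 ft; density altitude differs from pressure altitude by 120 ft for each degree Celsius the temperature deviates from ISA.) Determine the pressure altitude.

7500 ft

DA = PA + 120 × (OAT − (15 − 2·PA/1000)) = PA + 120·OAT − 1800 + 0.24·PA = 1.24·PA + 120·OAT − 1800.
So 1.24·PA = 7860 − 120 × 3 + 1800 = 9300.
PA = 9300 / 1.24 = 7500 ft.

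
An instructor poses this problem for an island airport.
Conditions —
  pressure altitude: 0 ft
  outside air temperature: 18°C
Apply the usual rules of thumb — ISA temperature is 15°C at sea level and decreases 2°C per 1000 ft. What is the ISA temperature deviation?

ISA temperature at 0 ft = 15 − 2 × (0/1000) = 15°C.
Deviation = OAT − ISA = 18 − 15 = +3°C.

ISA+3°C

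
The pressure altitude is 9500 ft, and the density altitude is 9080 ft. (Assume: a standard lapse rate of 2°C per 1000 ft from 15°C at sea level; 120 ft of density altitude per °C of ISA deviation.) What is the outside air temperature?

Density altitude − pressure altitude = 9080 − 9500 = -420 ft.
At 120 ft/°C that is an ISA deviation of -420/120 = -3.5°C.
ISA temperature at 9500 ft = 15 − 2 × (9500/1000) = -4°C.
OAT = ISA + deviation = -4 + (-3.5) = -7.5°C.

-7.5°C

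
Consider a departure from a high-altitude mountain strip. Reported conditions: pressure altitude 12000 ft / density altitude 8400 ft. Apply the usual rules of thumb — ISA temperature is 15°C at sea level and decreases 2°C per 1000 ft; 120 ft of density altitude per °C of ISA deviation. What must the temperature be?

Density altitude − pressure altitude = 8400 − 12000 = -3600 ft.
At 120 ft/°C that is an ISA deviation of -3600/120 = -30°C.
ISA temperature at 12000 ft = 15 − 2 × (12000/1000) = -9°C.
OAT = ISA + deviation = -9 + (-30) = -39°C.

-39°C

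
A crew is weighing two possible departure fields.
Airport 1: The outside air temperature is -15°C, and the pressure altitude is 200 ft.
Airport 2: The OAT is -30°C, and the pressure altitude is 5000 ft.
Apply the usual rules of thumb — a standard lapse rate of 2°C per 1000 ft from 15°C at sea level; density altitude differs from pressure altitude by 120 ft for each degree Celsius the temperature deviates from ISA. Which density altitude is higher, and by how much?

Airport 1: ISA temp = 14.6°C, deviation -29.6°C, DA = 200 + 120 × (-29.6) = -3352 ft.
Airport 2: ISA temp = 5°C, deviation -35°C, DA = 5000 + 120 × (-35) = 800 ft.
Airport 2 is higher by 800 − (-3352) = 4152 ft.

Airport 2 by 4152 ft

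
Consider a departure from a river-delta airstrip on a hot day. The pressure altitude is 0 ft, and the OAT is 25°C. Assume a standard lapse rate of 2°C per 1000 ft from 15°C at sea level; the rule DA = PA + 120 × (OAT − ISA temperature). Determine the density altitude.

1200 ft

ISA temperature at 0 ft = 15 − 2 × (0/1000) = 15°C.
ISA deviation = 25 − 15 = +10°C.
Density altitude = 0 + 120 × (10) = 0 + (+1200) = 1200 ft.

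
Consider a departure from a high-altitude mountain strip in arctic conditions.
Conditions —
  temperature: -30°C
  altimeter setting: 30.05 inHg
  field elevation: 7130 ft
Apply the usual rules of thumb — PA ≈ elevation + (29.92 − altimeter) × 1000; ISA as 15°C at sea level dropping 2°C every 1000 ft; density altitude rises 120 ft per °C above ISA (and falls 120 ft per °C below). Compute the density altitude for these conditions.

3280 ft

Pressure altitude = 7130 + (29.92 − 30.05) × 1000 = 7130 + (-130) = 7000 ft.
ISA temperature at 7000 ft = 15 − 2 × (7000/1000) = 1°C.
ISA deviation = -30 − 1 = -31°C.
Density altitude = 7000 + 120 × (-31) = 3280 ft.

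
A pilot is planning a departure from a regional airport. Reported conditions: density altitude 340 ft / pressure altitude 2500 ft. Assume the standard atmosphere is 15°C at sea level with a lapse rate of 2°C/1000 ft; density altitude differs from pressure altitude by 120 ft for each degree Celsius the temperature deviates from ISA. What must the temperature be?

Density altitude − pressure altitude = 340 − 2500 = -2160 ft.
At 120 ft/°C that is an ISA deviation of -2160/120 = -18°C.
ISA temperature at 2500 ft = 15 − 2 × (2500/1000) = 10°C.
OAT = ISA + deviation = 10 + (-18) = -8°C.

-8°C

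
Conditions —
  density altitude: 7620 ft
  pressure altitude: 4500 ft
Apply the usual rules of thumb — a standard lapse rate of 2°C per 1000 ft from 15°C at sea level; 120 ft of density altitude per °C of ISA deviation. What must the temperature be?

32°C

Density altitude − pressure altitude = 7620 − 4500 = +3120 ft.
At 120 ft/°C that is an ISA deviation of 3120/120 = +26°C.
ISA temperature at 4500 ft = 15 − 2 × (4500/1000) = 6°C.
OAT = ISA + deviation = 6 + (+26) = 32°C.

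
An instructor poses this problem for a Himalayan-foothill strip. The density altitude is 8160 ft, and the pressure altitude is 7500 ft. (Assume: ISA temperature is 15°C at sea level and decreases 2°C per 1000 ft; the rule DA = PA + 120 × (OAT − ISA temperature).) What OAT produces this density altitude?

Density altitude − pressure altitude = 8160 − 7500 = +660 ft.
At 120 ft/°C that is an ISA deviation of 660/120 = +5.5°C.
ISA temperature at 7500 ft = 15 − 2 × (7500/1000) = 0°C.
OAT = ISA + deviation = 0 + (+5.5) = 5.5°C.

5.5°C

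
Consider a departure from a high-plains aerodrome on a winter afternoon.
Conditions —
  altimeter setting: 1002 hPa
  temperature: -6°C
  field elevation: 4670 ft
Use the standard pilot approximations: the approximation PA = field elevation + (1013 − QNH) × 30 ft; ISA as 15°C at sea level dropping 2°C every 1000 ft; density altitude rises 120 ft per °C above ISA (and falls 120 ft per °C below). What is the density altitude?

Pressure altitude = 4670 + (1013 − 1002) × 30 = 4670 + (+330) = 5000 ft.
ISA temperature at 5000 ft = 15 − 2 × (5000/1000) = 5°C.
ISA deviation = -6 − 5 = -11°C.
Density altitude = 5000 + 120 × (-11) = 3680 ft.

3680 ft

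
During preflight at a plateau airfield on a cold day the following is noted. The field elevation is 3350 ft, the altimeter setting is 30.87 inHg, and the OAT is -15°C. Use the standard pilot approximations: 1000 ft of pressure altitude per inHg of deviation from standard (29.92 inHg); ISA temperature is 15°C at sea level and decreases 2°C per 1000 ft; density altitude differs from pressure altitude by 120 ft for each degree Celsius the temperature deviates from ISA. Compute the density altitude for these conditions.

-624 ft

Pressure altitude = 3350 + (29.92 − 30.87) × 1000 = 3350 + (-950) = 2400 ft.
ISA temperature at 2400 ft = 15 − 2 × (2400/1000) = 10.2°C.
ISA deviation = -15 − 10.2 = -25.2°C.
Density altitude = 2400 + 120 × (-25.2) = -624 ft.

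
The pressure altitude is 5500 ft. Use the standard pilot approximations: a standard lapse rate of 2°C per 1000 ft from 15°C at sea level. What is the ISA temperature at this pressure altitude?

4°C

ISA temperature = 15 − 2 × (5500/1000) = 15 − 11 = 4°C.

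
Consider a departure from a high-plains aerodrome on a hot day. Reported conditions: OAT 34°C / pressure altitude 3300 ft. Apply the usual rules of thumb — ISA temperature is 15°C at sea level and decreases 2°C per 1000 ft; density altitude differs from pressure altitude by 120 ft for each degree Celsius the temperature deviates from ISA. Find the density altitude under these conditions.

6372 ft

ISA temperature at 3300 ft = 15 − 2 × (3300/1000) = 8.4°C.
ISA deviation = 34 − 8.4 = +25.6°C.
Density altitude = 3300 + 120 × (25.6) = 3300 + (+3072) = 6372 ft.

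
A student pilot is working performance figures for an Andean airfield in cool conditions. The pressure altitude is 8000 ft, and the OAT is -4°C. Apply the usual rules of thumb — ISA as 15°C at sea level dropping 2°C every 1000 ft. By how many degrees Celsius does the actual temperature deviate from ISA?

ISA temperature at 8000 ft = 15 − 2 × (8000/1000) = -1°C.
Deviation = OAT − ISA = -4 − (-1) = -3°C.

ISA-3°C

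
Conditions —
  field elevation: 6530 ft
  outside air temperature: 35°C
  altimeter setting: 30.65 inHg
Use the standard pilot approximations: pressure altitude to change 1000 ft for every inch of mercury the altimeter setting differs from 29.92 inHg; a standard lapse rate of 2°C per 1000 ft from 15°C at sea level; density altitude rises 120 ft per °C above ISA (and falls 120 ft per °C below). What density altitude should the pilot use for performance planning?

Pressure altitude = 6530 + (29.92 − 30.65) × 1000 = 6530 + (-730) = 5800 ft.
ISA temperature at 5800 ft = 15 − 2 × (5800/1000) = 3.4°C.
ISA deviation = 35 − 3.4 = +31.6°C.
Density altitude = 5800 + 120 × (31.6) = 9592 ft.

9592 ft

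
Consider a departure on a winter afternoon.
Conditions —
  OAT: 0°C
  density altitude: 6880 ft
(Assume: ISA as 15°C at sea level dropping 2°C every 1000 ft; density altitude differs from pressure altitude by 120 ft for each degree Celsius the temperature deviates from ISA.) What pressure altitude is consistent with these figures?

DA = PA + 120 × (OAT − (15 − 2·PA/1000)) = PA + 120·OAT − 1800 + 0.24·PA = 1.24·PA + 120·OAT − 1800.
So 1.24·PA = 6880 − 120 × 0 + 1800 = 8680.
PA = 8680 / 1.24 = 7000 ft.

7000 ft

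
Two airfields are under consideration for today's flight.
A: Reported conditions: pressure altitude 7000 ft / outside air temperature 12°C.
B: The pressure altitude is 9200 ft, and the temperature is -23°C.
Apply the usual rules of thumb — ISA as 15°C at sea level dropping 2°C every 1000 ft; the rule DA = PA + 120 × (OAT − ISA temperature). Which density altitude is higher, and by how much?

A by 1472 ft

A: ISA temp = 1°C, deviation +11°C, DA = 7000 + 120 × 11 = 8320 ft.
B: ISA temp = -3.4°C, deviation -19.6°C, DA = 9200 + 120 × (-19.6) = 6848 ft.
A is higher by 8320 − 6848 = 1472 ft.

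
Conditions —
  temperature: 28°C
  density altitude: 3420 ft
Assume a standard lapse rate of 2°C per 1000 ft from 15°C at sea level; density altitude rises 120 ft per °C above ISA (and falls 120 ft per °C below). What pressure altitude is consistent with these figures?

DA = PA + 120 × (OAT − (15 − 2·PA/1000)) = PA + 120·OAT − 1800 + 0.24·PA = 1.24·PA + 120·OAT − 1800.
So 1.24·PA = 3420 − 120 × 28 + 1800 = 1860.
PA = 1860 / 1.24 = 1500 ft.

1500 ft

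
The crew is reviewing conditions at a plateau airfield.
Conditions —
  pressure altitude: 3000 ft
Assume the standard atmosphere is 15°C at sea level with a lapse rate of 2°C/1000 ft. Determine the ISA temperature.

9°C

ISA temperature = 15 − 2 × (3000/1000) = 15 − 6 = 9°C.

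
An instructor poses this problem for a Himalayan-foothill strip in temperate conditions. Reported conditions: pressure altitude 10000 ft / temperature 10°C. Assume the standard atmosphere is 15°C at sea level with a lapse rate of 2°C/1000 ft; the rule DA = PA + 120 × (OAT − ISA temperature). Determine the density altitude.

11800 ft

ISA temperature at 10000 ft = 15 − 2 × (10000/1000) = -5°C.
ISA deviation = 10 − (-5) = +15°C.
Density altitude = 10000 + 120 × (15) = 10000 + (+1800) = 11800 ft.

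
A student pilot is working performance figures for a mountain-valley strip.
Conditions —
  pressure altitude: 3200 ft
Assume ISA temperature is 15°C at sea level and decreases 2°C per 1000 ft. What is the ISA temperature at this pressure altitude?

8.6°C

ISA temperature = 15 − 2 × (3200/1000) = 15 − 6.4 = 8.6°C.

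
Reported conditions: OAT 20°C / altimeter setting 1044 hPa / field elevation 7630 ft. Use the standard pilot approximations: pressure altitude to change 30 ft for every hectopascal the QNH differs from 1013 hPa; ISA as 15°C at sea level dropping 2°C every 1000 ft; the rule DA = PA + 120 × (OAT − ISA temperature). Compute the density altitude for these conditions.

Pressure altitude = 7630 + (1013 − 1044) × 30 = 7630 + (-930) = 6700 ft.
ISA temperature at 6700 ft = 15 − 2 × (6700/1000) = 1.6°C.
ISA deviation = 20 − 1.6 = +18.4°C.
Density altitude = 6700 + 120 × (18.4) = 8908 ft.

8908 ft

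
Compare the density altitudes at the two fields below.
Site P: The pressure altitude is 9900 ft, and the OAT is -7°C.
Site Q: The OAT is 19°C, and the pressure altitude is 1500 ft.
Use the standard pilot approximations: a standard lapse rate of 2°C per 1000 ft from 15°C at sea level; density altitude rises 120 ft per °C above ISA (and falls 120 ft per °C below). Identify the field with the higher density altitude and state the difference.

Site P by 7296 ft

Site P: ISA temp = -4.8°C, deviation -2.2°C, DA = 9900 + 120 × (-2.2) = 9636 ft.
Site Q: ISA temp = 12°C, deviation +7°C, DA = 1500 + 120 × 7 = 2340 ft.
Site P is higher by 9636 − 2340 = 7296 ft.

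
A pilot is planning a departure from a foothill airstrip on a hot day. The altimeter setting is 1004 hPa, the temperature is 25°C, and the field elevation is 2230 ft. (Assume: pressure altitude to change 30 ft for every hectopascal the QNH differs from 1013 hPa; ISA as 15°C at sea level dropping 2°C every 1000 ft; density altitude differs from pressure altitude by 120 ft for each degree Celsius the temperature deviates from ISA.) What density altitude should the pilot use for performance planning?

4300 ft

Pressure altitude = 2230 + (1013 − 1004) × 30 = 2230 + (+270) = 2500 ft.
ISA temperature at 2500 ft = 15 − 2 × (2500/1000) = 10°C.
ISA deviation = 25 − 10 = +15°C.
Density altitude = 2500 + 120 × (15) = 4300 ft.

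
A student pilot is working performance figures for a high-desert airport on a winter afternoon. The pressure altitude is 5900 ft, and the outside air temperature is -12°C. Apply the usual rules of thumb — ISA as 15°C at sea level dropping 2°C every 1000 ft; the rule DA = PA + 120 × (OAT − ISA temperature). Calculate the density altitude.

4076 ft

ISA temperature at 5900 ft = 15 − 2 × (5900/1000) = 3.2°C.
ISA deviation = -12 − 3.2 = -15.2°C.
Density altitude = 5900 + 120 × (-15.2) = 5900 + (-1824) = 4076 ft.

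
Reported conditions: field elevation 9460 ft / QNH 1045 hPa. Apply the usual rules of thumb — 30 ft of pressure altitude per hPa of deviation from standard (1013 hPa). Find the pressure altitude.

8500 ft

Pressure correction = (1013 − 1045) × 30 = -960 ft.
Pressure altitude = 9460 + (-960) = 8500 ft.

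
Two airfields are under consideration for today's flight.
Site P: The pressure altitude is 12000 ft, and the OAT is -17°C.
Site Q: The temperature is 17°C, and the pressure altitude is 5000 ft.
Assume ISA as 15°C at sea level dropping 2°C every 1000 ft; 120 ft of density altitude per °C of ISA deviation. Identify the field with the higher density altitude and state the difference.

Site P by 4600 ft

Site P: ISA temp = -9°C, deviation -8°C, DA = 12000 + 120 × (-8) = 11040 ft.
Site Q: ISA temp = 5°C, deviation +12°C, DA = 5000 + 120 × 12 = 6440 ft.
Site P is higher by 11040 − 6440 = 4600 ft.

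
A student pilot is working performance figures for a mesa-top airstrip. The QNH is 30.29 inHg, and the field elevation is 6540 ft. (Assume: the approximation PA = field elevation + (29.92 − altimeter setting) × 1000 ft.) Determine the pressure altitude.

Pressure correction = (29.92 − 30.29) × 1000 = -370 ft.
Pressure altitude = 6540 + (-370) = 6170 ft.

6170 ft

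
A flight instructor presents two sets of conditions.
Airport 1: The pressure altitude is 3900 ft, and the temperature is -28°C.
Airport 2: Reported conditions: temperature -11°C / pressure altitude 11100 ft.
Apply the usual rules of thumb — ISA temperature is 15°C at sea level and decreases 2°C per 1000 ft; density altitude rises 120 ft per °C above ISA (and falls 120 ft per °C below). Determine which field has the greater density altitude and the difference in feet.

Airport 2 by 10968 ft

Airport 1: ISA temp = 7.2°C, deviation -35.2°C, DA = 3900 + 120 × (-35.2) = -324 ft.
Airport 2: ISA temp = -7.2°C, deviation -3.8°C, DA = 11100 + 120 × (-3.8) = 10644 ft.
Airport 2 is higher by 10644 − (-324) = 10968 ft.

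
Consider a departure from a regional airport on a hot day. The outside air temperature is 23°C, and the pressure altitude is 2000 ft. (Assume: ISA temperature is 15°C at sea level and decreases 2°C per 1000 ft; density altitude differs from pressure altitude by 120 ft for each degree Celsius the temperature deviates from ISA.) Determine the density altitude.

3440 ft

ISA temperature at 2000 ft = 15 − 2 × (2000/1000) = 11°C.
ISA deviation = 23 − 11 = +12°C.
Density altitude = 2000 + 120 × (12) = 2000 + (+1440) = 3440 ft.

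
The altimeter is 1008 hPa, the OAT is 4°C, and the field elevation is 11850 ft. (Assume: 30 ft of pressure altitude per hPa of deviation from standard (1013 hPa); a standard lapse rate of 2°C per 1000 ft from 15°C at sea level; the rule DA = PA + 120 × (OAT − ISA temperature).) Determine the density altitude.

Pressure altitude = 11850 + (1013 − 1008) × 30 = 11850 + (+150) = 12000 ft.
ISA temperature at 12000 ft = 15 − 2 × (12000/1000) = -9°C.
ISA deviation = 4 − (-9) = +13°C.
Density altitude = 12000 + 120 × (13) = 13560 ft.

13560 ft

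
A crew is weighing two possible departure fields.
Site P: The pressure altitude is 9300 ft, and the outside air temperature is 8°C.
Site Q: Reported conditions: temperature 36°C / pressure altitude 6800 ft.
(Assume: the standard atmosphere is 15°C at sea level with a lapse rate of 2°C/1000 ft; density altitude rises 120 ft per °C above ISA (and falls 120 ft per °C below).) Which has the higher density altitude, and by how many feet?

Site Q by 260 ft

Site P: ISA temp = -3.6°C, deviation +11.6°C, DA = 9300 + 120 × 11.6 = 10692 ft.
Site Q: ISA temp = 1.4°C, deviation +34.6°C, DA = 6800 + 120 × 34.6 = 10952 ft.
Site Q is higher by 10952 − 10692 = 260 ft.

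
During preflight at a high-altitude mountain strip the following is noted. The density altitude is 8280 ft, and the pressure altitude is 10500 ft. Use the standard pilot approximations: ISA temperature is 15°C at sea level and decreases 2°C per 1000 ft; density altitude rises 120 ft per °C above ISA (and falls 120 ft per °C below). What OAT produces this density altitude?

-24.5°C

Density altitude − pressure altitude = 8280 − 10500 = -2220 ft.
At 120 ft/°C that is an ISA deviation of -2220/120 = -18.5°C.
ISA temperature at 10500 ft = 15 − 2 × (10500/1000) = -6°C.
OAT = ISA + deviation = -6 + (-18.5) = -24.5°C.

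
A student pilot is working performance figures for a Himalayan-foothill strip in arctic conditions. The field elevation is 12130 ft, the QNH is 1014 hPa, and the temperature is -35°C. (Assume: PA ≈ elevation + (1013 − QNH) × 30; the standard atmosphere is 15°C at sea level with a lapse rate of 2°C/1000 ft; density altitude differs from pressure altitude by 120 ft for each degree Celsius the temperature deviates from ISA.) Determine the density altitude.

Pressure altitude = 12130 + (1013 − 1014) × 30 = 12130 + (-30) = 12100 ft.
ISA temperature at 12100 ft = 15 − 2 × (12100/1000) = -9.2°C.
ISA deviation = -35 − (-9.2) = -25.8°C.
Density altitude = 12100 + 120 × (-25.8) = 9004 ft.

9004 ft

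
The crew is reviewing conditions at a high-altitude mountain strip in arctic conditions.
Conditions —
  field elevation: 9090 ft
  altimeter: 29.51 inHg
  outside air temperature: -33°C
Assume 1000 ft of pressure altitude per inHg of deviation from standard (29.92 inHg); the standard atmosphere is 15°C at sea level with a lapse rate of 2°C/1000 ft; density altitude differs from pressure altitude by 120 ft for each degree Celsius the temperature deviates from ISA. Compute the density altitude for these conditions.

6020 ft

Pressure altitude = 9090 + (29.92 − 29.51) × 1000 = 9090 + (+410) = 9500 ft.
ISA temperature at 9500 ft = 15 − 2 × (9500/1000) = -4°C.
ISA deviation = -33 − (-4) = -29°C.
Density altitude = 9500 + 120 × (-29) = 6020 ft.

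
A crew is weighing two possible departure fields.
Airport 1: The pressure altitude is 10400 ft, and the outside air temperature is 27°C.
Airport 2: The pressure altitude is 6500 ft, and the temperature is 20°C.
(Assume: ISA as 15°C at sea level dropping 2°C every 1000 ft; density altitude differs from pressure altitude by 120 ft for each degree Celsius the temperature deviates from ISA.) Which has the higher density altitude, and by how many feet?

Airport 1: ISA temp = -5.8°C, deviation +32.8°C, DA = 10400 + 120 × 32.8 = 14336 ft.
Airport 2: ISA temp = 2°C, deviation +18°C, DA = 6500 + 120 × 18 = 8660 ft.
Airport 1 is higher by 14336 − 8660 = 5676 ft.

Airport 1 by 5676 ft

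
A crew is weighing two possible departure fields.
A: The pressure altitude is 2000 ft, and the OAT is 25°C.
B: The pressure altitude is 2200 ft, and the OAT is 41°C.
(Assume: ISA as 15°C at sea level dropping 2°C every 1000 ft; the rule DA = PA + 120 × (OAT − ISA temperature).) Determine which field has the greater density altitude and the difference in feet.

B by 2168 ft

A: ISA temp = 11°C, deviation +14°C, DA = 2000 + 120 × 14 = 3680 ft.
B: ISA temp = 10.6°C, deviation +30.4°C, DA = 2200 + 120 × 30.4 = 5848 ft.
B is higher by 5848 − 3680 = 2168 ft.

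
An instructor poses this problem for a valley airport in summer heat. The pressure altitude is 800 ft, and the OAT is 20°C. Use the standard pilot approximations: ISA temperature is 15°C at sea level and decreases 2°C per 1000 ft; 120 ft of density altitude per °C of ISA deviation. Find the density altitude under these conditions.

ISA temperature at 800 ft = 15 − 2 × (800/1000) = 13.4°C.
ISA deviation = 20 − 13.4 = +6.6°C.
Density altitude = 800 + 120 × (6.6) = 800 + (+792) = 1592 ft.

1592 ft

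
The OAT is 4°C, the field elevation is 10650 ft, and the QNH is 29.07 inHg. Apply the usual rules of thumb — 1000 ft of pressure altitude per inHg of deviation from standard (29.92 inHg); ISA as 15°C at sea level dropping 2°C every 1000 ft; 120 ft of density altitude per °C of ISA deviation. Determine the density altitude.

12940 ft

Pressure altitude = 10650 + (29.92 − 29.07) × 1000 = 10650 + (+850) = 11500 ft.
ISA temperature at 11500 ft = 15 − 2 × (11500/1000) = -8°C.
ISA deviation = 4 − (-8) = +12°C.
Density altitude = 11500 + 120 × (12) = 12940 ft.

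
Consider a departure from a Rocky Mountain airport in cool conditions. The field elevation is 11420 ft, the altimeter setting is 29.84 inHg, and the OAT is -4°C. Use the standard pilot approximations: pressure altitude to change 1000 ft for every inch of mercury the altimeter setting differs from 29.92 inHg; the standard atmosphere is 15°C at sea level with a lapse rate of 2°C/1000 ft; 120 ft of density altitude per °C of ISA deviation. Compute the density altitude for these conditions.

11980 ft

Pressure altitude = 11420 + (29.92 − 29.84) × 1000 = 11420 + (+80) = 11500 ft.
ISA temperature at 11500 ft = 15 − 2 × (11500/1000) = -8°C.
ISA deviation = -4 − (-8) = +4°C.
Density altitude = 11500 + 120 × (4) = 11980 ft.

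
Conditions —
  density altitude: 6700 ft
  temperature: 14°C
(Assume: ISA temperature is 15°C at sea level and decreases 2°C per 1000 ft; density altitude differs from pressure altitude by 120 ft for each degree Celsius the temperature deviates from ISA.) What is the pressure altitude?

5500 ft

DA = PA + 120 × (OAT − (15 − 2·PA/1000)) = PA + 120·OAT − 1800 + 0.24·PA = 1.24·PA + 120·OAT − 1800.
So 1.24·PA = 6700 − 120 × 14 + 1800 = 6820.
PA = 6820 / 1.24 = 5500 ft.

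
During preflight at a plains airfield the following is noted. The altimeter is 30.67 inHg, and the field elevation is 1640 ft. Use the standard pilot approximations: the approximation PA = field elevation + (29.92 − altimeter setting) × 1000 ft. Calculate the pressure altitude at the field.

890 ft

Pressure correction = (29.92 − 30.67) × 1000 = -750 ft.
Pressure altitude = 1640 + (-750) = 890 ft.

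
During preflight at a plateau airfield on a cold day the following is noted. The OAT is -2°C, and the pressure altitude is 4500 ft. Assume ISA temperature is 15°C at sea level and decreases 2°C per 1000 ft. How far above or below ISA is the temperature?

ISA-8°C

ISA temperature at 4500 ft = 15 − 2 × (4500/1000) = 6°C.
Deviation = OAT − ISA = -2 − 6 = -8°C.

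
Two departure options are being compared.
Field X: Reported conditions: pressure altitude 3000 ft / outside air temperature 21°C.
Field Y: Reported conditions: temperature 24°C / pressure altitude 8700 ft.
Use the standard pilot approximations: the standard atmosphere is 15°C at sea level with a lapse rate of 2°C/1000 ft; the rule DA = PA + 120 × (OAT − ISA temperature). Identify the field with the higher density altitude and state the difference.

Field X: ISA temp = 9°C, deviation +12°C, DA = 3000 + 120 × 12 = 4440 ft.
Field Y: ISA temp = -2.4°C, deviation +26.4°C, DA = 8700 + 120 × 26.4 = 11868 ft.
Field Y is higher by 11868 − 4440 = 7428 ft.

Field Y by 7428 ft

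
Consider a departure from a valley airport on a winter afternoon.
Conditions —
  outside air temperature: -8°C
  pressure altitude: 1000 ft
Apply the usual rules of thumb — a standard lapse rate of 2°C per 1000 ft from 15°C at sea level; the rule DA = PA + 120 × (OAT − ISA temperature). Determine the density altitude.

ISA temperature at 1000 ft = 15 − 2 × (1000/1000) = 13°C.
ISA deviation = -8 − 13 = -21°C.
Density altitude = 1000 + 120 × (-21) = 1000 + (-2520) = -1520 ft.

-1520 ft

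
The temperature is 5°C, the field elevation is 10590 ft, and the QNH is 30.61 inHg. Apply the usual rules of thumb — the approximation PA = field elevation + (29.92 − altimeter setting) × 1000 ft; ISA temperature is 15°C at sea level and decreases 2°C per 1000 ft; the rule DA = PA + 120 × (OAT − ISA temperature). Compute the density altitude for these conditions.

11076 ft

Pressure altitude = 10590 + (29.92 − 30.61) × 1000 = 10590 + (-690) = 9900 ft.
ISA temperature at 9900 ft = 15 − 2 × (9900/1000) = -4.8°C.
ISA deviation = 5 − (-4.8) = +9.8°C.
Density altitude = 9900 + 120 × (9.8) = 11076 ft.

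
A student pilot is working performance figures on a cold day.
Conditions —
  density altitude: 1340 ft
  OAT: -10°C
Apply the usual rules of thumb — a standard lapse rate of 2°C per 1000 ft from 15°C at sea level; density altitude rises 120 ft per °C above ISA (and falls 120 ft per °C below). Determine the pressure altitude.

DA = PA + 120 × (OAT − (15 − 2·PA/1000)) = PA + 120·OAT − 1800 + 0.24·PA = 1.24·PA + 120·OAT − 1800.
So 1.24·PA = 1340 − 120 × (-10) + 1800 = 4340.
PA = 4340 / 1.24 = 3500 ft.

3500 ft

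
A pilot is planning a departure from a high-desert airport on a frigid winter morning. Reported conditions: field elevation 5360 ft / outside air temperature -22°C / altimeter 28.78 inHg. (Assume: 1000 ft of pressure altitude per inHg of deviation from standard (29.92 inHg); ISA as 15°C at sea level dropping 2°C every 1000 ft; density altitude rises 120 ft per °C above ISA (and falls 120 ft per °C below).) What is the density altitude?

3620 ft

Pressure altitude = 5360 + (29.92 − 28.78) × 1000 = 5360 + (+1140) = 6500 ft.
ISA temperature at 6500 ft = 15 − 2 × (6500/1000) = 2°C.
ISA deviation = -22 − 2 = -24°C.
Density altitude = 6500 + 120 × (-24) = 3620 ft.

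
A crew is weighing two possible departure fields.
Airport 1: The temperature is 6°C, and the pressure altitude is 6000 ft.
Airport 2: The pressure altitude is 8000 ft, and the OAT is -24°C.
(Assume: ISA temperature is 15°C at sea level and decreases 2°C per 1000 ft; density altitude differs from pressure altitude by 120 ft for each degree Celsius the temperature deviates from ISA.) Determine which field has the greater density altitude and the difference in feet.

Airport 1: ISA temp = 3°C, deviation +3°C, DA = 6000 + 120 × 3 = 6360 ft.
Airport 2: ISA temp = -1°C, deviation -23°C, DA = 8000 + 120 × (-23) = 5240 ft.
Airport 1 is higher by 6360 − 5240 = 1120 ft.

Airport 1 by 1120 ft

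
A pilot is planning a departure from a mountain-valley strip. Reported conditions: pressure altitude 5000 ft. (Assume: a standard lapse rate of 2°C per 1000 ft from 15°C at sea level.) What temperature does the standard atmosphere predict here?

5°C

ISA temperature = 15 − 2 × (5000/1000) = 15 − 10 = 5°C.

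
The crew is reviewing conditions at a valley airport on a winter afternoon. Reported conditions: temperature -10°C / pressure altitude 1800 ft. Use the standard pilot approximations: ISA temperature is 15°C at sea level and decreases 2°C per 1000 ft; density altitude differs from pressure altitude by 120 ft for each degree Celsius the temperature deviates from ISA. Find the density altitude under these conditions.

ISA temperature at 1800 ft = 15 − 2 × (1800/1000) = 11.4°C.
ISA deviation = -10 − 11.4 = -21.4°C.
Density altitude = 1800 + 120 × (-21.4) = 1800 + (-2568) = -768 ft.

-768 ft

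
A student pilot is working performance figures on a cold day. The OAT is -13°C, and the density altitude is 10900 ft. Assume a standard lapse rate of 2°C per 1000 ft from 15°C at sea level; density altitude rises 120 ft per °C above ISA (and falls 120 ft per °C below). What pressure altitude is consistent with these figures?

DA = PA + 120 × (OAT − (15 − 2·PA/1000)) = PA + 120·OAT − 1800 + 0.24·PA = 1.24·PA + 120·OAT − 1800.
So 1.24·PA = 10900 − 120 × (-13) + 1800 = 14260.
PA = 14260 / 1.24 = 11500 ft.

11500 ft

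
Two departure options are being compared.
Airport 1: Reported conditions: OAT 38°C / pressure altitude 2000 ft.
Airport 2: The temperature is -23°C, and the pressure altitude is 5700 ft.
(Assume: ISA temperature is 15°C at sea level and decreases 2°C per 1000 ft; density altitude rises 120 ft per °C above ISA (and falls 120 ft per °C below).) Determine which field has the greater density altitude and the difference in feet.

Airport 1 by 2732 ft

Airport 1: ISA temp = 11°C, deviation +27°C, DA = 2000 + 120 × 27 = 5240 ft.
Airport 2: ISA temp = 3.6°C, deviation -26.6°C, DA = 5700 + 120 × (-26.6) = 2508 ft.
Airport 1 is higher by 5240 − 2508 = 2732 ft.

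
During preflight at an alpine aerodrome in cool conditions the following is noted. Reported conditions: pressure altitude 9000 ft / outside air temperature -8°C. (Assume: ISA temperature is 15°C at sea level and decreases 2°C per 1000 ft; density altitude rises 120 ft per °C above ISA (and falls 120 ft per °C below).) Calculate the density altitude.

ISA temperature at 9000 ft = 15 − 2 × (9000/1000) = -3°C.
ISA deviation = -8 − (-3) = -5°C.
Density altitude = 9000 + 120 × (-5) = 9000 + (-600) = 8400 ft.

8400 ft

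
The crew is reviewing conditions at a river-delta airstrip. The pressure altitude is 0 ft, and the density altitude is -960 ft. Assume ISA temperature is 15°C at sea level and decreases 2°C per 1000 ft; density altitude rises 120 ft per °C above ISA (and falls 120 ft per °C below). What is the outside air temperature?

Density altitude − pressure altitude = -960 − 0 = -960 ft.
At 120 ft/°C that is an ISA deviation of -960/120 = -8°C.
ISA temperature at 0 ft = 15 − 2 × (0/1000) = 15°C.
OAT = ISA + deviation = 15 + (-8) = 7°C.

7°C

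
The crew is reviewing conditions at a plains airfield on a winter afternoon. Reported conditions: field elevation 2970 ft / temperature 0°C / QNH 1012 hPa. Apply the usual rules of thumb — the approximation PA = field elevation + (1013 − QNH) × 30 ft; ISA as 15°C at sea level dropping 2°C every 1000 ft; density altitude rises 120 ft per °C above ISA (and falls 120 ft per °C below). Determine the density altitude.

Pressure altitude = 2970 + (1013 − 1012) × 30 = 2970 + (+30) = 3000 ft.
ISA temperature at 3000 ft = 15 − 2 × (3000/1000) = 9°C.
ISA deviation = 0 − 9 = -9°C.
Density altitude = 3000 + 120 × (-9) = 1920 ft.

1920 ft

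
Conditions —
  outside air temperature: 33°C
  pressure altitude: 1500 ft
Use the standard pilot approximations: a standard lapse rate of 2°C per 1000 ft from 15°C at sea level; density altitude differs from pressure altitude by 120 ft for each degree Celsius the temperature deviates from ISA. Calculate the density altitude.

ISA temperature at 1500 ft = 15 − 2 × (1500/1000) = 12°C.
ISA deviation = 33 − 12 = +21°C.
Density altitude = 1500 + 120 × (21) = 1500 + (+2520) = 4020 ft.

4020 ft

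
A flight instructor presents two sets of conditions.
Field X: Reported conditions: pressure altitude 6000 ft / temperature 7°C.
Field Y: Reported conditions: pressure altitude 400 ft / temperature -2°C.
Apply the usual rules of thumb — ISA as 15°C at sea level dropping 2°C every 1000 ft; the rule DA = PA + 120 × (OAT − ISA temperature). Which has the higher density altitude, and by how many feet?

Field X by 8024 ft

Field X: ISA temp = 3°C, deviation +4°C, DA = 6000 + 120 × 4 = 6480 ft.
Field Y: ISA temp = 14.2°C, deviation -16.2°C, DA = 400 + 120 × (-16.2) = -1544 ft.
Field X is higher by 6480 − (-1544) = 8024 ft.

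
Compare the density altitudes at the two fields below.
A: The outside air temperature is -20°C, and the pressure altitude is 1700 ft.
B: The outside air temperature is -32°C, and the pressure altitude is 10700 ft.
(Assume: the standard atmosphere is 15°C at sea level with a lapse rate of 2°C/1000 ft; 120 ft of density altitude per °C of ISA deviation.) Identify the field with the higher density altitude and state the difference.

A: ISA temp = 11.6°C, deviation -31.6°C, DA = 1700 + 120 × (-31.6) = -2092 ft.
B: ISA temp = -6.4°C, deviation -25.6°C, DA = 10700 + 120 × (-25.6) = 7628 ft.
B is higher by 7628 − (-2092) = 9720 ft.

B by 9720 ft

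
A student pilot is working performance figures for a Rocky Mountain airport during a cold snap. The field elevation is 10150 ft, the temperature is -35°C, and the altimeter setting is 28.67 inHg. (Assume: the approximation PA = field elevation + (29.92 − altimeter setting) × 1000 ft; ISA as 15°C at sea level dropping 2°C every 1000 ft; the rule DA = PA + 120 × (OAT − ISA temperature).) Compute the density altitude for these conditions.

8136 ft

Pressure altitude = 10150 + (29.92 − 28.67) × 1000 = 10150 + (+1250) = 11400 ft.
ISA temperature at 11400 ft = 15 − 2 × (11400/1000) = -7.8°C.
ISA deviation = -35 − (-7.8) = -27.2°C.
Density altitude = 11400 + 120 × (-27.2) = 8136 ft.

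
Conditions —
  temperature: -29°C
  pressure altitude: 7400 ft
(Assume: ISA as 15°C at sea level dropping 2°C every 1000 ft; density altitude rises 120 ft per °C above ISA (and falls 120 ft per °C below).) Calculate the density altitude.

3896 ft

ISA temperature at 7400 ft = 15 − 2 × (7400/1000) = 0.2°C.
ISA deviation = -29 − 0.2 = -29.2°C.
Density altitude = 7400 + 120 × (-29.2) = 7400 + (-3504) = 3896 ft.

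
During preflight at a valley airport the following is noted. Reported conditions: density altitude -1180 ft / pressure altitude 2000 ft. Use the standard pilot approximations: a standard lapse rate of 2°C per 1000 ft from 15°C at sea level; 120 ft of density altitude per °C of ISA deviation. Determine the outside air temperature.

-15.5°C

Density altitude − pressure altitude = -1180 − 2000 = -3180 ft.
At 120 ft/°C that is an ISA deviation of -3180/120 = -26.5°C.
ISA temperature at 2000 ft = 15 − 2 × (2000/1000) = 11°C.
OAT = ISA + deviation = 11 + (-26.5) = -15.5°C.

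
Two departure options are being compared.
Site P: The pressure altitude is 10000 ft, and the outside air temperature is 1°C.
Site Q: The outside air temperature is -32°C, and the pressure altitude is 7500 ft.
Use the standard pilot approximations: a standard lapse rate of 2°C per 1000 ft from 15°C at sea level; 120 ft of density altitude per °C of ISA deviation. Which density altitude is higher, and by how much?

Site P by 7060 ft

Site P: ISA temp = -5°C, deviation +6°C, DA = 10000 + 120 × 6 = 10720 ft.
Site Q: ISA temp = 0°C, deviation -32°C, DA = 7500 + 120 × (-32) = 3660 ft.
Site P is higher by 10720 − 3660 = 7060 ft.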